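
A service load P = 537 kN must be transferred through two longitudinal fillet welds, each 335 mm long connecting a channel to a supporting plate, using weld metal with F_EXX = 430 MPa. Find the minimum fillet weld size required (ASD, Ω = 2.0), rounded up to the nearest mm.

Total weld length L = 670 mm.
Required throat t_e = P × Ω / (0.6 F_EXX × L) = 537 × 2.0 / (0.6 × 430 × 670 × 10⁻³) = 6.213 mm.
Required leg w = t_e / 0.707 = 8.788 mm → use 9 mm.

w = 9 mm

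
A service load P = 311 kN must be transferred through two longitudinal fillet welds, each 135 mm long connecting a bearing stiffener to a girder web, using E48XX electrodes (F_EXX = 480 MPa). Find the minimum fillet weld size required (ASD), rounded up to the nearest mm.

w = 12 mm

Total weld length L = 270 mm.
Required throat t_e = P × Ω / (0.6 F_EXX × L) = 311 × 2.0 / (0.6 × 480 × 270 × 10⁻³) = 7.999 mm.
Required leg w = t_e / 0.707 = 11.31 mm → use 12 mm.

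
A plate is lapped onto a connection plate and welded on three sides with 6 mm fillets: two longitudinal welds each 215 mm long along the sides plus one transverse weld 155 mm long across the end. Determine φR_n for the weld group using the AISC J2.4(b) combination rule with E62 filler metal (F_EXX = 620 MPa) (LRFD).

t_e = 0.707 × 6 = 4.242 mm.
R_nwl = 0.6 × 620 × 4.242 × 430 × 10⁻³ = 678.6 kN (longitudinal, 2 welds).
R_nwt = 0.6 × 620 × 4.242 × 155 × 10⁻³ = 244.6 kN (transverse, base value).
(i) R_nwl + R_nwt = 923.1 kN; (ii) 0.85 R_nwl + 1.5 R_nwt = 943.7 kN.
R_n = max = 943.7 kN [governs: (ii)]; φR_n = 707.7 kN.

φR_n ≈ 708 kN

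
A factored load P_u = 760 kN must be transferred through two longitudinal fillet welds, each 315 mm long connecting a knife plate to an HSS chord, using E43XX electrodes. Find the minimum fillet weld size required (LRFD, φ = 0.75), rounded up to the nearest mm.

w = 9 mm

E43XX → F_EXX = 430 MPa.
Total weld length L = 630 mm.
Required throat t_e = P_u / (φ × 0.6 F_EXX × L) = 760 / (0.75 × 0.6 × 430 × 630 × 10⁻³) = 6.234 mm.
Required leg w = t_e / 0.707 = 8.818 mm → use 9 mm.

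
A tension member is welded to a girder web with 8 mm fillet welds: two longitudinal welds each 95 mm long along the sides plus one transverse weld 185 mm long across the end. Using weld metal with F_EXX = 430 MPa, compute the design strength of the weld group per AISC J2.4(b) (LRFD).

t_e = 0.707 × 8 = 5.656 mm.
R_nwl = 0.6 × 430 × 5.656 × 190 × 10⁻³ = 277.3 kN (longitudinal, 2 welds).
R_nwt = 0.6 × 430 × 5.656 × 185 × 10⁻³ = 270 kN (transverse, base value).
(i) R_nwl + R_nwt = 547.2 kN; (ii) 0.85 R_nwl + 1.5 R_nwt = 640.6 kN.
R_n = max = 640.6 kN [governs: (ii)]; φR_n = 480.5 kN.

φR_n ≈ 480 kN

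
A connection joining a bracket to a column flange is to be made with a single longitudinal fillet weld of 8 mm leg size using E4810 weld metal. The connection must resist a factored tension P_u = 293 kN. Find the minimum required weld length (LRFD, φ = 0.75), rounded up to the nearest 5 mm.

L = 240 mm

E48XX → F_EXX = 480 MPa.
Throat t_e = 0.707 × 8 = 5.656 mm.
φr_n = 0.75 × 0.6 × 480 × 5.656 × 10⁻³ = 1.222 kN/mm.
L_req = P_u / φr_n = 293 / 1.222 = 239.8 mm total.
Round up → use L = 240 mm.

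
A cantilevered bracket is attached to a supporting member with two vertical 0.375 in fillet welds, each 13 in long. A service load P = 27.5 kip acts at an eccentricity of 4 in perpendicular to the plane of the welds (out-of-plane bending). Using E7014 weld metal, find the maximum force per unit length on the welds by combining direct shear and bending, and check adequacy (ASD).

E70XX → F_EXX = 70 ksi.
L_w = 2 × 13 = 26 in; section modulus (unit throat) S = 2 × L²/6 = 56.33 in².
Direct shear f_v = P/L_w = 27.5/26 = 1.058 kip/in.
Moment M = P × e = 27.5 × 4 = 110 kip·in; bending f_b = M/S = 1.953 kip/in.
f_max = √(f_v² + f_b²) = √(1.058² + 1.953²) = 2.221 kip/in.
r_n/Ω = (1/2.0) × 0.6 × 70 × (0.707 × 0.375) = 5.568 kip/in → adequate.

f_max ≈ 2.22 kip/in; adequate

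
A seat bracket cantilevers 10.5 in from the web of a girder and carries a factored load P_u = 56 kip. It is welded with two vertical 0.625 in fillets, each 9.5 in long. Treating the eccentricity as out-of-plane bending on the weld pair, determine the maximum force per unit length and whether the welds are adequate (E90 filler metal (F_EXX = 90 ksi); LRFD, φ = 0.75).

f_max ≈ 19.8 kip/in; NOT adequate

L_w = 2 × 9.5 = 19 in; section modulus (unit throat) S = 2 × L²/6 = 30.08 in².
Direct shear f_v = P/L_w = 56/19 = 2.947 kip/in.
Moment M = P × e = 56 × 10.5 = 588 kip·in; bending f_b = M/S = 19.55 kip/in.
f_max = √(f_v² + f_b²) = √(2.947² + 19.55²) = 19.77 kip/in.
φr_n = 0.75 × 0.6 × 90 × (0.707 × 0.625) = 17.9 kip/in → NOT adequate.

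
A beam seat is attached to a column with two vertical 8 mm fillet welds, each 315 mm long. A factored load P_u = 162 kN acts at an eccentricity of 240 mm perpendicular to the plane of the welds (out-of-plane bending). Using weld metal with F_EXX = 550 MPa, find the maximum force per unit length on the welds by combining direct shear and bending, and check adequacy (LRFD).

f_max ≈ 1200 N/mm; adequate

L_w = 2 × 315 = 630 mm; section modulus (unit throat) S = 2 × L²/6 = 33080 mm².
Direct shear f_v = P/L_w = 162×10³/630 = 257.1 N/mm.
Moment M = P × e = 162×10³ × 240 = 38880000 N·mm; bending f_b = M/S = 1176 N/mm.
f_max = √(f_v² + f_b²) = √(257.1² + 1176²) = 1203 N/mm.
φr_n = 0.75 × 0.6 × 550 × (0.707 × 8) = 1400 N/mm → adequate.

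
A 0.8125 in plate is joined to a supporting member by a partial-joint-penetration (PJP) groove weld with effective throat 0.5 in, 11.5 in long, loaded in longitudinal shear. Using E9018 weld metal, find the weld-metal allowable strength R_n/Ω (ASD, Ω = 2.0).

R_n/Ω ≈ 155 kip

E90XX → F_EXX = 90 ksi.
Effective throat (given) t_e = 0.5 in.
A_we = 0.5 × 11.5 = 5.75 in².
F_nw = 0.6 F_EXX = 54 ksi.
R_n/Ω = (54 × 5.75) / 2.0 = 155.2 kip.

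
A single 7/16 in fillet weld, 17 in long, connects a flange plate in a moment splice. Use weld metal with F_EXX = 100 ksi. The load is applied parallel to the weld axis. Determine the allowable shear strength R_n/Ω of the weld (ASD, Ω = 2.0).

R_n/Ω ≈ 158 kip

Effective throat t_e = 0.707 × 0.4375 = 0.3093 in.
Total length L = 17 in; A_we = 0.3093 × 17 = 5.258 in².
F_nw = 0.6 F_EXX = 0.6 × 100 = 60 ksi.
R_n = 60 × 5.258 = 315.5 kip; R_n/Ω = 315.5/2.0 = 157.7 kip.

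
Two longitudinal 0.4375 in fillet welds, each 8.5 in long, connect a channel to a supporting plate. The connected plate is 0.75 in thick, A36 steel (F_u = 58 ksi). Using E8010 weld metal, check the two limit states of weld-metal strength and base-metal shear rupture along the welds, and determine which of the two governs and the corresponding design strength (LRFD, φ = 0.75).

E80XX → F_EXX = 80 ksi.
t_e = 0.707 × 0.4375 = 0.3093 in; L = 17 in.
Weld metal: φR_n = 0.75 × 0.6 × 80 × 0.3093 × 17 = 189.3 kip.
Base metal (shear rupture): φR_n = 0.75 × 0.6 × 58 × 0.75 × 17 = 332.8 kip.
Governing: weld metal.

φR_n ≈ 189 kip (weld metal governs)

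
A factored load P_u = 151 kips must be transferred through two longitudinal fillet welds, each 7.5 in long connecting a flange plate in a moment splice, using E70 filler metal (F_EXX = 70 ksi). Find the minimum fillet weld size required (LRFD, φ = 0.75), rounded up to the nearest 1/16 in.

Total weld length L = 15 in.
Required throat t_e = P_u / (φ × 0.6 F_EXX × L) = 151 / (0.75 × 0.6 × 70 × 15) = 0.3196 in.
Required leg w = t_e / 0.707 = 0.452 in → use 1/2 in.

w = 1/2 in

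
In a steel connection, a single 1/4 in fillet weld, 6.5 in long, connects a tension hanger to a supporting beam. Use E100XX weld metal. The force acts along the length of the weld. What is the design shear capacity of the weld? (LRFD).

φR_n ≈ 51.7 kips

E100XX → F_EXX = 100 ksi.
Effective throat t_e = 0.707 × 0.25 = 0.1767 in.
Total length L = 6.5 in; A_we = 0.1767 × 6.5 = 1.149 in².
F_nw = 0.6 F_EXX = 0.6 × 100 = 60 ksi.
φR_n = 0.75 × 60 × 1.149 = 51.7 kips.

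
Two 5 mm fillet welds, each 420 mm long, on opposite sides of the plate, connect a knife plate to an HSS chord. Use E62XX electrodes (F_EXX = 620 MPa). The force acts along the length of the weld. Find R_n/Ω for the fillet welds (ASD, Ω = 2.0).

Effective throat t_e = 0.707 × 5 = 3.535 mm.
Total length L = 840 mm; A_we = 3.535 × 840 = 2969 mm².
F_nw = 0.6 F_EXX = 0.6 × 620 = 372 MPa.
R_n = 372 × 2969 × 10⁻³ = 1105 kN; R_n/Ω = 1105/2.0 = 552.3 kN.

R_n/Ω ≈ 552 kN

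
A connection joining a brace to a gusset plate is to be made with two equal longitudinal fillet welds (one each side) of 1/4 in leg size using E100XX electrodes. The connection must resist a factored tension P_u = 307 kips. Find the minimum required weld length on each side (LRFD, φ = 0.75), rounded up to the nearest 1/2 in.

E100XX → F_EXX = 100 ksi.
Throat t_e = 0.707 × 0.25 = 0.1767 in.
φr_n = 0.75 × 0.6 × 100 × 0.1767 = 7.954 kips/in.
L_req = P_u / φr_n = 307 / 7.954 = 38.6 in total.
Per side: 38.6 / 2 = 19.3 in.
Round up → use L = 19.5 in on each side.

L = 19.5 in on each side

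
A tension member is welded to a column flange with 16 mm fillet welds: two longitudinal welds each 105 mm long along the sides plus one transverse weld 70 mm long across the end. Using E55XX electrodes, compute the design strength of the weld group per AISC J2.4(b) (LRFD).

E55XX → F_EXX = 550 MPa.
t_e = 0.707 × 16 = 11.31 mm.
R_nwl = 0.6 × 550 × 11.31 × 210 × 10⁻³ = 783.9 kN (longitudinal, 2 welds).
R_nwt = 0.6 × 550 × 11.31 × 70 × 10⁻³ = 261.3 kN (transverse, base value).
(i) R_nwl + R_nwt = 1045 kN; (ii) 0.85 R_nwl + 1.5 R_nwt = 1058 kN.
R_n = max = 1058 kN [governs: (ii)]; φR_n = 793.7 kN.

φR_n ≈ 794 kN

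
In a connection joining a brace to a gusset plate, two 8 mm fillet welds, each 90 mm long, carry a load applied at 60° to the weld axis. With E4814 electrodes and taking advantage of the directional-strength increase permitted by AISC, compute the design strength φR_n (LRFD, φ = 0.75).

E48XX → F_EXX = 480 MPa.
t_e = 0.707 × 8 = 5.656 mm; A_we = 5.656 × 180 = 1018 mm².
Directional factor: 1.0 + 0.5 sin^1.5(60°) = 1.403.
F_nw = 0.6 × 480 × 1.403 = 404.1 MPa.
φR_n = 0.75 × 404.1 × 1018 × 10⁻³ = 308.5 kN.

φR_n ≈ 309 kN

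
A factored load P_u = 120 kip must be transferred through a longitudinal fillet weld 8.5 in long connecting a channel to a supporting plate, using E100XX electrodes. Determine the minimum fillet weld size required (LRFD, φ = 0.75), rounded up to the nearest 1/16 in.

E100XX → F_EXX = 100 ksi.
Total weld length L = 8.5 in.
Required throat t_e = P_u / (φ × 0.6 F_EXX × L) = 120 / (0.75 × 0.6 × 100 × 8.5) = 0.3137 in.
Required leg w = t_e / 0.707 = 0.4437 in → use 1/2 in.

w = 1/2 in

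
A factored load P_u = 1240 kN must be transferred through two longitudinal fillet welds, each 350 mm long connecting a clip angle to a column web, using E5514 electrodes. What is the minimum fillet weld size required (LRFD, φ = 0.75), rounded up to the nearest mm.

E55XX → F_EXX = 550 MPa.
Total weld length L = 700 mm.
Required throat t_e = P_u / (φ × 0.6 F_EXX × L) = 1240 / (0.75 × 0.6 × 550 × 700 × 10⁻³) = 7.157 mm.
Required leg w = t_e / 0.707 = 10.12 mm → use 11 mm.

w = 11 mm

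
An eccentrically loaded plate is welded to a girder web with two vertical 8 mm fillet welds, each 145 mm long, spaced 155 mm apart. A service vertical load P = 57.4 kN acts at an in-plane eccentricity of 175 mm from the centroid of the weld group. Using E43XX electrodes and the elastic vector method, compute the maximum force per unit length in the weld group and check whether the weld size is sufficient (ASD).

E43XX → F_EXX = 430 MPa.
Total weld length L_w = 290 mm. Treat welds as unit-width lines.
Polar moment about centroid: J = 2[d³/12 + d(b/2)²] = 2[145³/12 + 145×77.5²] = 2250000 mm³.
Direct shear f_v = P/L_w = 57.4×10³ / 290 = 197.9 N/mm (vertical).
Torsion M = P·e = 57.4×10³ × 175 = 10045000 N·mm.
Critical point at (x, y) = (77.5, 72.5) from centroid. f_tx = M·y/J = 323.7 N/mm; f_ty = M·x/J = 346 N/mm.
Resultant f_max = √[f_tx² + (f_v + f_ty)²] = √[323.7² + (197.9 + 346)²] = 633 N/mm.
Capacity per unit length: r_n/Ω = (1/2.0) × 0.6 × 430 × (0.707 × 8) = 729.6 N/mm.
633 ≤ 729.6 → adequate.

f_max ≈ 633 N/mm; adequate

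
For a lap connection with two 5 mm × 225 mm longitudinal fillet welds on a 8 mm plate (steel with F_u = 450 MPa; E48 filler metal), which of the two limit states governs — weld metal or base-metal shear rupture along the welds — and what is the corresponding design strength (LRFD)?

E48XX → F_EXX = 480 MPa.
t_e = 0.707 × 5 = 3.535 mm; L = 450 mm.
Weld metal: φR_n = 0.75 × 0.6 × 480 × 3.535 × 450 × 10⁻³ = 343.6 kN.
Base metal (shear rupture): φR_n = 0.75 × 0.6 × 450 × 8 × 450 × 10⁻³ = 729 kN.
Governing: weld metal.

φR_n ≈ 344 kN (weld metal governs)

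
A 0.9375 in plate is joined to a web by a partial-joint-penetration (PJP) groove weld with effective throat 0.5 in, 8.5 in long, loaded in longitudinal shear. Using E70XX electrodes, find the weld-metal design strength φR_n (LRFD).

E70XX → F_EXX = 70 ksi.
Effective throat (given) t_e = 0.5 in.
A_we = 0.5 × 8.5 = 4.25 in².
F_nw = 0.6 F_EXX = 42 ksi.
φR_n = 0.75 × 42 × 4.25 = 133.9 kip.

φR_n ≈ 134 kip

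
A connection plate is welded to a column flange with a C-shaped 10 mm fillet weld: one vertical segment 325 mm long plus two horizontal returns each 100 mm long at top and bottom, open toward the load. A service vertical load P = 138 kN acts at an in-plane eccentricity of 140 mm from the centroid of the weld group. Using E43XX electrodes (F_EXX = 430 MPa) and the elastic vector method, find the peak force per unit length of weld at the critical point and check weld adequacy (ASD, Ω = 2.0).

Total weld length L_w = 525 mm. Treat welds as unit-width lines.
Centroid: x̄ = 2×100×50 / 525 = 19.05 mm from the vertical weld.
Polar moment about centroid: J = I_x + I_y = [325³/12 + 2×100×162.5²] + [325×19.05² + 2(100³/12 + 100×30.95²)] = 8618000 mm³.
Direct shear f_v = P/L_w = 138×10³ / 525 = 262.9 N/mm (vertical).
Torsion M = P·e = 138×10³ × 140 = 19320000 N·mm.
Critical point at (x, y) = (80.95, 162.5) from centroid. f_tx = M·y/J = 364.3 N/mm; f_ty = M·x/J = 181.5 N/mm.
Resultant f_max = √[f_tx² + (f_v + f_ty)²] = √[364.3² + (262.9 + 181.5)²] = 574.6 N/mm.
Capacity per unit length: r_n/Ω = (1/2.0) × 0.6 × 430 × (0.707 × 10) = 912 N/mm.
574.6 ≤ 912 → adequate.

f_max ≈ 575 N/mm; adequate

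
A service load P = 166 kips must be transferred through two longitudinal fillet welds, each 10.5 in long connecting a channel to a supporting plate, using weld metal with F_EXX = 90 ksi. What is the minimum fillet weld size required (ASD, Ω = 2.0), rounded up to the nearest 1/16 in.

w = 7/16 in

Total weld length L = 21 in.
Required throat t_e = P × Ω / (0.6 F_EXX × L) = 166 × 2.0 / (0.6 × 90 × 21) = 0.2928 in.
Required leg w = t_e / 0.707 = 0.4141 in → use 7/16 in.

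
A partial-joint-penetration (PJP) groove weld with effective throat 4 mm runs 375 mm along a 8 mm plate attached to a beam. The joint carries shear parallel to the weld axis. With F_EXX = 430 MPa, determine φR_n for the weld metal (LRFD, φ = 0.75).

φR_n ≈ 290 kN

Effective throat (given) t_e = 4 mm.
A_we = 4 × 375 = 1500 mm².
F_nw = 0.6 F_EXX = 258 MPa.
φR_n = 0.75 × 258 × 1500 × 10⁻³ = 290.2 kN.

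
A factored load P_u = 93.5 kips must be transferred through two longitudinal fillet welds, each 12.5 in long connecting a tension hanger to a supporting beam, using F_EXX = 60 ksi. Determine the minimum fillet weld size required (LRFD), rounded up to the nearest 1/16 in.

w = 1/4 in

Total weld length L = 25 in.
Required throat t_e = P_u / (φ × 0.6 F_EXX × L) = 93.5 / (0.75 × 0.6 × 60 × 25) = 0.1385 in.
Required leg w = t_e / 0.707 = 0.1959 in → use 1/4 in.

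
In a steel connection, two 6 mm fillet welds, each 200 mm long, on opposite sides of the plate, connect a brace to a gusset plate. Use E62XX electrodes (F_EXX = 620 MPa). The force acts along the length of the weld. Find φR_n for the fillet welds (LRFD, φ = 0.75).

φR_n ≈ 473 kN

Effective throat t_e = 0.707 × 6 = 4.242 mm.
Total length L = 400 mm; A_we = 4.242 × 400 = 1697 mm².
F_nw = 0.6 F_EXX = 0.6 × 620 = 372 MPa.
φR_n = 0.75 × 372 × 1697 × 10⁻³ = 473.4 kN.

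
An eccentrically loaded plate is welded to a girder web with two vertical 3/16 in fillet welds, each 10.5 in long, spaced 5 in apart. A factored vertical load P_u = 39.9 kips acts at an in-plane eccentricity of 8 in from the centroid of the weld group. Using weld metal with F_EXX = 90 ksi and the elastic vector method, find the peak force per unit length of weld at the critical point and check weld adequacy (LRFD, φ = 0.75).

Total weld length L_w = 21 in. Treat welds as unit-width lines.
Polar moment about centroid: J = 2[d³/12 + d(b/2)²] = 2[10.5³/12 + 10.5×2.5²] = 324.2 in³.
Direct shear f_v = P/L_w = 39.9 / 21 = 1.9 kip/in (vertical).
Torsion M = P·e = 39.9 × 8 = 319.2 kip·in.
Critical point at (x, y) = (2.5, 5.25) from centroid. f_tx = M·y/J = 5.169 kip/in; f_ty = M·x/J = 2.462 kip/in.
Resultant f_max = √[f_tx² + (f_v + f_ty)²] = √[5.169² + (1.9 + 2.462)²] = 6.763 kip/in.
Capacity per unit length: φr_n = 0.75 × 0.6 × 90 × (0.707 × 0.1875) = 5.369 kip/in.
6.763 > 5.369 → NOT adequate.

f_max ≈ 6.76 kip/in; NOT adequate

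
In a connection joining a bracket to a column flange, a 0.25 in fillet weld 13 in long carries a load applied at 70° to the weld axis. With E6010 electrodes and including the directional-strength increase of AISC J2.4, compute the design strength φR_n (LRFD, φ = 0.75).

φR_n ≈ 90.3 kips

E60XX → F_EXX = 60 ksi.
t_e = 0.707 × 0.25 = 0.1767 in; A_we = 0.1767 × 13 = 2.298 in².
Directional factor: 1.0 + 0.5 sin^1.5(70°) = 1.455.
F_nw = 0.6 × 60 × 1.455 = 52.4 ksi.
φR_n = 0.75 × 52.4 × 2.298 = 90.3 kips.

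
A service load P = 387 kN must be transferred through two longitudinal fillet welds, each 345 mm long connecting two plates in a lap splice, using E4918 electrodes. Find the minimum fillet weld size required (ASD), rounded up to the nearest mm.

E49XX → F_EXX = 490 MPa.
Total weld length L = 690 mm.
Required throat t_e = P × Ω / (0.6 F_EXX × L) = 387 × 2.0 / (0.6 × 490 × 690 × 10⁻³) = 3.815 mm.
Required leg w = t_e / 0.707 = 5.397 mm → use 6 mm.

w = 6 mm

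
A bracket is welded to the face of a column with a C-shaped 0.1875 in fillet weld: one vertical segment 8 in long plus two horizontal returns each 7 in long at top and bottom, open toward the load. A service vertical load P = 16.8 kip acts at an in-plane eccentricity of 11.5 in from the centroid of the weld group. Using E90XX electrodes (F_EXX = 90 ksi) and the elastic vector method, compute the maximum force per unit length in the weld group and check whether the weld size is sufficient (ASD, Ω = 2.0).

Total weld length L_w = 22 in. Treat welds as unit-width lines.
Centroid: x̄ = 2×7×3.5 / 22 = 2.227 in from the vertical weld.
Polar moment about centroid: J = I_x + I_y = [8³/12 + 2×7×4²] + [8×2.227² + 2(7³/12 + 7×1.273²)] = 386.2 in³.
Direct shear f_v = P/L_w = 16.8 / 22 = 0.7636 kip/in (vertical).
Torsion M = P·e = 16.8 × 11.5 = 193.2 kip·in.
Critical point at (x, y) = (4.773, 4) from centroid. f_tx = M·y/J = 2.001 kip/in; f_ty = M·x/J = 2.388 kip/in.
Resultant f_max = √[f_tx² + (f_v + f_ty)²] = √[2.001² + (0.7636 + 2.388)²] = 3.733 kip/in.
Capacity per unit length: r_n/Ω = (1/2.0) × 0.6 × 90 × (0.707 × 0.1875) = 3.579 kip/in.
3.733 > 3.579 → NOT adequate.

f_max ≈ 3.73 kip/in; NOT adequate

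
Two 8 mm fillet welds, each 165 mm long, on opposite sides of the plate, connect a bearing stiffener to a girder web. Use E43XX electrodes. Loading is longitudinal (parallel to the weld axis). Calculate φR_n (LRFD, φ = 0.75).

φR_n ≈ 361 kN

E43XX → F_EXX = 430 MPa.
Effective throat t_e = 0.707 × 8 = 5.656 mm.
Total length L = 330 mm; A_we = 5.656 × 330 = 1866 mm².
F_nw = 0.6 F_EXX = 0.6 × 430 = 258 MPa.
φR_n = 0.75 × 258 × 1866 × 10⁻³ = 361.2 kN.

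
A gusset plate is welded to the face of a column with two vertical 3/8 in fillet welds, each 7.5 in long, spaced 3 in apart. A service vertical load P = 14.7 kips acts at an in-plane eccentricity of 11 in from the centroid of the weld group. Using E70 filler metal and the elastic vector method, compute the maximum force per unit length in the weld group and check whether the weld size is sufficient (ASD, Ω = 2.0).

f_max ≈ 6.7 kip/in; NOT adequate

E70XX → F_EXX = 70 ksi.
Total weld length L_w = 15 in. Treat welds as unit-width lines.
Polar moment about centroid: J = 2[d³/12 + d(b/2)²] = 2[7.5³/12 + 7.5×1.5²] = 104.1 in³.
Direct shear f_v = P/L_w = 14.7 / 15 = 0.98 kip/in (vertical).
Torsion M = P·e = 14.7 × 11 = 161.7 kip·in.
Critical point at (x, y) = (1.5, 3.75) from centroid. f_tx = M·y/J = 5.827 kip/in; f_ty = M·x/J = 2.331 kip/in.
Resultant f_max = √[f_tx² + (f_v + f_ty)²] = √[5.827² + (0.98 + 2.331)²] = 6.702 kip/in.
Capacity per unit length: r_n/Ω = (1/2.0) × 0.6 × 70 × (0.707 × 0.375) = 5.568 kip/in.
6.702 > 5.568 → NOT adequate.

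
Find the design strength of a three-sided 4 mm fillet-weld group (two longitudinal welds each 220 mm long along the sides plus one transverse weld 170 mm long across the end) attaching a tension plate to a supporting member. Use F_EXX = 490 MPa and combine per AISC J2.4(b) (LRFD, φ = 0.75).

φR_n ≈ 392 kN

t_e = 0.707 × 4 = 2.828 mm.
R_nwl = 0.6 × 490 × 2.828 × 440 × 10⁻³ = 365.8 kN (longitudinal, 2 welds).
R_nwt = 0.6 × 490 × 2.828 × 170 × 10⁻³ = 141.3 kN (transverse, base value).
(i) R_nwl + R_nwt = 507.2 kN; (ii) 0.85 R_nwl + 1.5 R_nwt = 523 kN.
R_n = max = 523 kN [governs: (ii)]; φR_n = 392.2 kN.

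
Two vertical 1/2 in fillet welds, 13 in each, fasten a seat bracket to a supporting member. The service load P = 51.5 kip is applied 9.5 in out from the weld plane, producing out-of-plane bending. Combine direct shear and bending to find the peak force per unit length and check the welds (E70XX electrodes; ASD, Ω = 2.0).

E70XX → F_EXX = 70 ksi.
L_w = 2 × 13 = 26 in; section modulus (unit throat) S = 2 × L²/6 = 56.33 in².
Direct shear f_v = P/L_w = 51.5/26 = 1.981 kip/in.
Moment M = P × e = 51.5 × 9.5 = 489.25 kip·in; bending f_b = M/S = 8.685 kip/in.
f_max = √(f_v² + f_b²) = √(1.981² + 8.685²) = 8.908 kip/in.
r_n/Ω = (1/2.0) × 0.6 × 70 × (0.707 × 0.5) = 7.423 kip/in → NOT adequate.

f_max ≈ 8.91 kip/in; NOT adequate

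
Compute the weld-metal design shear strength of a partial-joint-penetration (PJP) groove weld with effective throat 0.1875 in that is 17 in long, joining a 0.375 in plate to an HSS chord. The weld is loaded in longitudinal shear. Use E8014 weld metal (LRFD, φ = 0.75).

E80XX → F_EXX = 80 ksi.
Effective throat (given) t_e = 0.1875 in.
A_we = 0.1875 × 17 = 3.188 in².
F_nw = 0.6 F_EXX = 48 ksi.
φR_n = 0.75 × 48 × 3.188 = 114.8 kip.

φR_n ≈ 115 kip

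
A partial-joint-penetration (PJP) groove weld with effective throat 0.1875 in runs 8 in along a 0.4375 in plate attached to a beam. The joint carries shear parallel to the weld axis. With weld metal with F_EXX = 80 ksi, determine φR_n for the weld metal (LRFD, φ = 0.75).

φR_n ≈ 54 kips

Effective throat (given) t_e = 0.1875 in.
A_we = 0.1875 × 8 = 1.5 in².
F_nw = 0.6 F_EXX = 48 ksi.
φR_n = 0.75 × 48 × 1.5 = 54 kips.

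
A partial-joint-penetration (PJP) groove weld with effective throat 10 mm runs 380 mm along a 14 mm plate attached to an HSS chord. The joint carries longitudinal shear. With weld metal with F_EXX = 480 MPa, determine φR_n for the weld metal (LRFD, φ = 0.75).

φR_n ≈ 821 kN

Effective throat (given) t_e = 10 mm.
A_we = 10 × 380 = 3800 mm².
F_nw = 0.6 F_EXX = 288 MPa.
φR_n = 0.75 × 288 × 3800 × 10⁻³ = 820.8 kN.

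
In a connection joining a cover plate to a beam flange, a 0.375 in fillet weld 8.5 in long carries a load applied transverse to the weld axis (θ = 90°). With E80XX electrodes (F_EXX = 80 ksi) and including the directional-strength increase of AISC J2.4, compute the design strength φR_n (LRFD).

t_e = 0.707 × 0.375 = 0.2651 in; A_we = 0.2651 × 8.5 = 2.254 in².
Directional factor: 1.0 + 0.5 sin^1.5(90°) = 1.5.
F_nw = 0.6 × 80 × 1.5 = 72 ksi.
φR_n = 0.75 × 72 × 2.254 = 121.7 kips.

φR_n ≈ 122 kips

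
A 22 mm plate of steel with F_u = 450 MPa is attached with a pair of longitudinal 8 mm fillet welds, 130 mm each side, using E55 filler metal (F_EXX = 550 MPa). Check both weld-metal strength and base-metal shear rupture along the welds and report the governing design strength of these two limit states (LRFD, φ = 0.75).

t_e = 0.707 × 8 = 5.656 mm; L = 260 mm.
Weld metal: φR_n = 0.75 × 0.6 × 550 × 5.656 × 260 × 10⁻³ = 364 kN.
Base metal (shear rupture): φR_n = 0.75 × 0.6 × 450 × 22 × 260 × 10⁻³ = 1158 kN.
Governing: weld metal.

φR_n ≈ 364 kN (weld metal governs)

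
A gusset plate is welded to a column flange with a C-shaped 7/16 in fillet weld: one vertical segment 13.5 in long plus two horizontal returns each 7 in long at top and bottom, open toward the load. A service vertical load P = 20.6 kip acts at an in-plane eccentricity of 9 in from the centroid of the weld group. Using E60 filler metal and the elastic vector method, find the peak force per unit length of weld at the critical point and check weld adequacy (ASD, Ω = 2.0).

E60XX → F_EXX = 60 ksi.
Total weld length L_w = 27.5 in. Treat welds as unit-width lines.
Centroid: x̄ = 2×7×3.5 / 27.5 = 1.782 in from the vertical weld.
Polar moment about centroid: J = I_x + I_y = [13.5³/12 + 2×7×6.75²] + [13.5×1.782² + 2(7³/12 + 7×1.718²)] = 984.3 in³.
Direct shear f_v = P/L_w = 20.6 / 27.5 = 0.7491 kip/in (vertical).
Torsion M = P·e = 20.6 × 9 = 185.4 kip·in.
Critical point at (x, y) = (5.218, 6.75) from centroid. f_tx = M·y/J = 1.271 kip/in; f_ty = M·x/J = 0.9829 kip/in.
Resultant f_max = √[f_tx² + (f_v + f_ty)²] = √[1.271² + (0.7491 + 0.9829)²] = 2.149 kip/in.
Capacity per unit length: r_n/Ω = (1/2.0) × 0.6 × 60 × (0.707 × 0.4375) = 5.568 kip/in.
2.149 ≤ 5.568 → adequate.

f_max ≈ 2.15 kip/in; adequate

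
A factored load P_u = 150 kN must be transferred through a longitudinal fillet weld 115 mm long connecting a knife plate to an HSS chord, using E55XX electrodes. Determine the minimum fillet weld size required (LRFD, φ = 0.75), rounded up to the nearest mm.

w = 8 mm

E55XX → F_EXX = 550 MPa.
Total weld length L = 115 mm.
Required throat t_e = P_u / (φ × 0.6 F_EXX × L) = 150 / (0.75 × 0.6 × 550 × 115 × 10⁻³) = 5.27 mm.
Required leg w = t_e / 0.707 = 7.454 mm → use 8 mm.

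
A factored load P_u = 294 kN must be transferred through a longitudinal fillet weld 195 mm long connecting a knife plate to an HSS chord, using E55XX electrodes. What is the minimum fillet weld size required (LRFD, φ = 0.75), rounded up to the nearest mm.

w = 9 mm

E55XX → F_EXX = 550 MPa.
Total weld length L = 195 mm.
Required throat t_e = P_u / (φ × 0.6 F_EXX × L) = 294 / (0.75 × 0.6 × 550 × 195 × 10⁻³) = 6.092 mm.
Required leg w = t_e / 0.707 = 8.616 mm → use 9 mm.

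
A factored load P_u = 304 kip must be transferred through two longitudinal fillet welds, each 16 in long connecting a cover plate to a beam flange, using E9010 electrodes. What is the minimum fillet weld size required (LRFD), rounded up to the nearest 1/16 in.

w = 3/8 in

E90XX → F_EXX = 90 ksi.
Total weld length L = 32 in.
Required throat t_e = P_u / (φ × 0.6 F_EXX × L) = 304 / (0.75 × 0.6 × 90 × 32) = 0.2346 in.
Required leg w = t_e / 0.707 = 0.3318 in → use 3/8 in.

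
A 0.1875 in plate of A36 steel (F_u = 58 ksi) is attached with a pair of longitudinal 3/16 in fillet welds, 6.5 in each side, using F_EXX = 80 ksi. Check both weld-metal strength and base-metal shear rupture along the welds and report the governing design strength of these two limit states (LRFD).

t_e = 0.707 × 0.1875 = 0.1326 in; L = 13 in.
Weld metal: φR_n = 0.75 × 0.6 × 80 × 0.1326 × 13 = 62.04 kip.
Base metal (shear rupture): φR_n = 0.75 × 0.6 × 58 × 0.1875 × 13 = 63.62 kip.
Governing: weld metal.

φR_n ≈ 62 kip (weld metal governs)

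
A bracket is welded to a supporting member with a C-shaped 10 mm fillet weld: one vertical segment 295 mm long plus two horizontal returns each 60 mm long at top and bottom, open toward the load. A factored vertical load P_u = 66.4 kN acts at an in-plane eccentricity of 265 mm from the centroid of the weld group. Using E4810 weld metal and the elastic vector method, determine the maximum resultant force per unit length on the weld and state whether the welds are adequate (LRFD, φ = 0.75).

E48XX → F_EXX = 480 MPa.
Total weld length L_w = 415 mm. Treat welds as unit-width lines.
Centroid: x̄ = 2×60×30 / 415 = 8.675 mm from the vertical weld.
Polar moment about centroid: J = I_x + I_y = [295³/12 + 2×60×147.5²] + [295×8.675² + 2(60³/12 + 60×21.33²)] = 4863000 mm³.
Direct shear f_v = P/L_w = 66.4×10³ / 415 = 160 N/mm (vertical).
Torsion M = P·e = 66.4×10³ × 265 = 17596000 N·mm.
Critical point at (x, y) = (51.33, 147.5) from centroid. f_tx = M·y/J = 533.7 N/mm; f_ty = M·x/J = 185.7 N/mm.
Resultant f_max = √[f_tx² + (f_v + f_ty)²] = √[533.7² + (160 + 185.7)²] = 635.9 N/mm.
Capacity per unit length: φr_n = 0.75 × 0.6 × 480 × (0.707 × 10) = 1527 N/mm.
635.9 ≤ 1527 → adequate.

f_max ≈ 636 N/mm; adequate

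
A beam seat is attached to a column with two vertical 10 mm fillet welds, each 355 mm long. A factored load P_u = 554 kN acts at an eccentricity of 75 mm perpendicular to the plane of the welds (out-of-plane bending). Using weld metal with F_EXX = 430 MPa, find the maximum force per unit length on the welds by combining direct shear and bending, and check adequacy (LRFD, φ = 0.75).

f_max ≈ 1260 N/mm; adequate

L_w = 2 × 355 = 710 mm; section modulus (unit throat) S = 2 × L²/6 = 42010 mm².
Direct shear f_v = P/L_w = 554×10³/710 = 780.3 N/mm.
Moment M = P × e = 554×10³ × 75 = 41550000 N·mm; bending f_b = M/S = 989.1 N/mm.
f_max = √(f_v² + f_b²) = √(780.3² + 989.1²) = 1260 N/mm.
φr_n = 0.75 × 0.6 × 430 × (0.707 × 10) = 1368 N/mm → adequate.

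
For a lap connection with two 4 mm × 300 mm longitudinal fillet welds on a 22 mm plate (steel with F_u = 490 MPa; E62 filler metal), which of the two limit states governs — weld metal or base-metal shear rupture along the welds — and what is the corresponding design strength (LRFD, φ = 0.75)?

φR_n ≈ 473 kN (weld metal governs)

E62XX → F_EXX = 620 MPa.
t_e = 0.707 × 4 = 2.828 mm; L = 600 mm.
Weld metal: φR_n = 0.75 × 0.6 × 620 × 2.828 × 600 × 10⁻³ = 473.4 kN.
Base metal (shear rupture): φR_n = 0.75 × 0.6 × 490 × 22 × 600 × 10⁻³ = 2911 kN.
Governing: weld metal.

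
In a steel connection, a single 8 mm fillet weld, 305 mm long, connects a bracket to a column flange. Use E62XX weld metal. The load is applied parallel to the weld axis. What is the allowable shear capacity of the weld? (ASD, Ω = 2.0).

R_n/Ω ≈ 321 kN

E62XX → F_EXX = 620 MPa.
Effective throat t_e = 0.707 × 8 = 5.656 mm.
Total length L = 305 mm; A_we = 5.656 × 305 = 1725 mm².
F_nw = 0.6 F_EXX = 0.6 × 620 = 372 MPa.
R_n = 372 × 1725 × 10⁻³ = 641.7 kN; R_n/Ω = 641.7/2.0 = 320.9 kN.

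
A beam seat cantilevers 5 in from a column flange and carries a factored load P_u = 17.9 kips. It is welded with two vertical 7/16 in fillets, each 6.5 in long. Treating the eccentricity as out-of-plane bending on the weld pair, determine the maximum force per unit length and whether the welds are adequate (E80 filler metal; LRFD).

E80XX → F_EXX = 80 ksi.
L_w = 2 × 6.5 = 13 in; section modulus (unit throat) S = 2 × L²/6 = 14.08 in².
Direct shear f_v = P/L_w = 17.9/13 = 1.377 kip/in.
Moment M = P × e = 17.9 × 5 = 89.5 kip·in; bending f_b = M/S = 6.355 kip/in.
f_max = √(f_v² + f_b²) = √(1.377² + 6.355²) = 6.502 kip/in.
φr_n = 0.75 × 0.6 × 80 × (0.707 × 0.4375) = 11.14 kip/in → adequate.

f_max ≈ 6.5 kip/in; adequate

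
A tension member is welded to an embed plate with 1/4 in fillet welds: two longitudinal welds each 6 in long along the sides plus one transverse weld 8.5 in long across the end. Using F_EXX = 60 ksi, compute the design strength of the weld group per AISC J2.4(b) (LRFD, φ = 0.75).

t_e = 0.707 × 0.25 = 0.1767 in.
R_nwl = 0.6 × 60 × 0.1767 × 12 = 76.36 kips (longitudinal, 2 welds).
R_nwt = 0.6 × 60 × 0.1767 × 8.5 = 54.09 kips (transverse, base value).
(i) R_nwl + R_nwt = 130.4 kips; (ii) 0.85 R_nwl + 1.5 R_nwt = 146 kips.
R_n = max = 146 kips [governs: (ii)]; φR_n = 109.5 kips.

φR_n ≈ 110 kips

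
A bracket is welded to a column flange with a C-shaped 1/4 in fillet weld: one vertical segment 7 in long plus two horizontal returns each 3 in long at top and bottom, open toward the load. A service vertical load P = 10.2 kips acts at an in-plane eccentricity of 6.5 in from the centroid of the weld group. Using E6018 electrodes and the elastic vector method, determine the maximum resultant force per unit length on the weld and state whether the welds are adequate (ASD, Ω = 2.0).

E60XX → F_EXX = 60 ksi.
Total weld length L_w = 13 in. Treat welds as unit-width lines.
Centroid: x̄ = 2×3×1.5 / 13 = 0.6923 in from the vertical weld.
Polar moment about centroid: J = I_x + I_y = [7³/12 + 2×3×3.5²] + [7×0.6923² + 2(3³/12 + 3×0.8077²)] = 113.9 in³.
Direct shear f_v = P/L_w = 10.2 / 13 = 0.7846 kip/in (vertical).
Torsion M = P·e = 10.2 × 6.5 = 66.3 kip·in.
Critical point at (x, y) = (2.308, 3.5) from centroid. f_tx = M·y/J = 2.038 kip/in; f_ty = M·x/J = 1.344 kip/in.
Resultant f_max = √[f_tx² + (f_v + f_ty)²] = √[2.038² + (0.7846 + 1.344)²] = 2.947 kip/in.
Capacity per unit length: r_n/Ω = (1/2.0) × 0.6 × 60 × (0.707 × 0.25) = 3.181 kip/in.
2.947 ≤ 3.181 → adequate.

f_max ≈ 2.95 kip/in; adequate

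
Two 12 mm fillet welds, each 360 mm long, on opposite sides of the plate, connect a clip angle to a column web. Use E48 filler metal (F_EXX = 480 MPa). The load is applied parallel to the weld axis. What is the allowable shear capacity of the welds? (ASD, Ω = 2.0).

R_n/Ω ≈ 880 kN

Effective throat t_e = 0.707 × 12 = 8.484 mm.
Total length L = 720 mm; A_we = 8.484 × 720 = 6108 mm².
F_nw = 0.6 F_EXX = 0.6 × 480 = 288 MPa.
R_n = 288 × 6108 × 10⁻³ = 1759 kN; R_n/Ω = 1759/2.0 = 879.6 kN.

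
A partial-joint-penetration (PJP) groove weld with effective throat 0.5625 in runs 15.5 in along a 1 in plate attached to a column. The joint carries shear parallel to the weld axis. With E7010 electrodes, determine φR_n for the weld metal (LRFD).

E70XX → F_EXX = 70 ksi.
Effective throat (given) t_e = 0.5625 in.
A_we = 0.5625 × 15.5 = 8.719 in².
F_nw = 0.6 F_EXX = 42 ksi.
φR_n = 0.75 × 42 × 8.719 = 274.6 kips.

φR_n ≈ 275 kips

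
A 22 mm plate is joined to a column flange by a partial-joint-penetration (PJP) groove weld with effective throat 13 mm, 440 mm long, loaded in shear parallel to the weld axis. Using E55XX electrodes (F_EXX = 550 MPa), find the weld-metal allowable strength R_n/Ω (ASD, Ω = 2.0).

R_n/Ω ≈ 944 kN

Effective throat (given) t_e = 13 mm.
A_we = 13 × 440 = 5720 mm².
F_nw = 0.6 F_EXX = 330 MPa.
R_n/Ω = (330 × 5720) / 2.0 × 10⁻³ = 943.8 kN.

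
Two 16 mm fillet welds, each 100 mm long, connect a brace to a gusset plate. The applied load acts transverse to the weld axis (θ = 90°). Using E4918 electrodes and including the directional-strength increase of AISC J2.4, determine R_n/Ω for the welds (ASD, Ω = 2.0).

R_n/Ω ≈ 499 kN

E49XX → F_EXX = 490 MPa.
t_e = 0.707 × 16 = 11.31 mm; A_we = 11.31 × 200 = 2262 mm².
Directional factor: 1.0 + 0.5 sin^1.5(90°) = 1.5.
F_nw = 0.6 × 490 × 1.5 = 441 MPa.
R_n/Ω = (441 × 2262) / 2.0 × 10⁻³ = 498.9 kN.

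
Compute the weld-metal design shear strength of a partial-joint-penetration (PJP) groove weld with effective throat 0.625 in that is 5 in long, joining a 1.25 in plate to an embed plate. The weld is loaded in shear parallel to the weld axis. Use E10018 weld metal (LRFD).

φR_n ≈ 141 kips

E100XX → F_EXX = 100 ksi.
Effective throat (given) t_e = 0.625 in.
A_we = 0.625 × 5 = 3.125 in².
F_nw = 0.6 F_EXX = 60 ksi.
φR_n = 0.75 × 60 × 3.125 = 140.6 kips.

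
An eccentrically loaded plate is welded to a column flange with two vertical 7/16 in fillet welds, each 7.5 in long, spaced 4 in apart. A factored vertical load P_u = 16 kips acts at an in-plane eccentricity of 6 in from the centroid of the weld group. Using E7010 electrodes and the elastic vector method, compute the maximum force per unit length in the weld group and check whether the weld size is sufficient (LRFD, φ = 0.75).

f_max ≈ 3.75 kip/in; adequate

E70XX → F_EXX = 70 ksi.
Total weld length L_w = 15 in. Treat welds as unit-width lines.
Polar moment about centroid: J = 2[d³/12 + d(b/2)²] = 2[7.5³/12 + 7.5×2²] = 130.3 in³.
Direct shear f_v = P/L_w = 16 / 15 = 1.067 kip/in (vertical).
Torsion M = P·e = 16 × 6 = 96 kip·in.
Critical point at (x, y) = (2, 3.75) from centroid. f_tx = M·y/J = 2.763 kip/in; f_ty = M·x/J = 1.473 kip/in.
Resultant f_max = √[f_tx² + (f_v + f_ty)²] = √[2.763² + (1.067 + 1.473)²] = 3.753 kip/in.
Capacity per unit length: φr_n = 0.75 × 0.6 × 70 × (0.707 × 0.4375) = 9.743 kip/in.
3.753 ≤ 9.743 → adequate.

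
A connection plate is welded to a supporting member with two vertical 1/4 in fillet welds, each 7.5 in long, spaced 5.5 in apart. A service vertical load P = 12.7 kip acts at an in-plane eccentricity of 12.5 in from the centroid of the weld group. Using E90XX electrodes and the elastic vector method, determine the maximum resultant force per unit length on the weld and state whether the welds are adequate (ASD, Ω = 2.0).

f_max ≈ 4.57 kip/in; adequate

E90XX → F_EXX = 90 ksi.
Total weld length L_w = 15 in. Treat welds as unit-width lines.
Polar moment about centroid: J = 2[d³/12 + d(b/2)²] = 2[7.5³/12 + 7.5×2.75²] = 183.8 in³.
Direct shear f_v = P/L_w = 12.7 / 15 = 0.8467 kip/in (vertical).
Torsion M = P·e = 12.7 × 12.5 = 158.75 kip·in.
Critical point at (x, y) = (2.75, 3.75) from centroid. f_tx = M·y/J = 3.24 kip/in; f_ty = M·x/J = 2.376 kip/in.
Resultant f_max = √[f_tx² + (f_v + f_ty)²] = √[3.24² + (0.8467 + 2.376)²] = 4.57 kip/in.
Capacity per unit length: r_n/Ω = (1/2.0) × 0.6 × 90 × (0.707 × 0.25) = 4.772 kip/in.
4.57 ≤ 4.772 → adequate.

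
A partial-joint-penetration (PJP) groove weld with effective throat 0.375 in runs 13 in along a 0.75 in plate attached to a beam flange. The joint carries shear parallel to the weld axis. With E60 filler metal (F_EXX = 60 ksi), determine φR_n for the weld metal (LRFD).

Effective throat (given) t_e = 0.375 in.
A_we = 0.375 × 13 = 4.875 in².
F_nw = 0.6 F_EXX = 36 ksi.
φR_n = 0.75 × 36 × 4.875 = 131.6 kips.

φR_n ≈ 132 kips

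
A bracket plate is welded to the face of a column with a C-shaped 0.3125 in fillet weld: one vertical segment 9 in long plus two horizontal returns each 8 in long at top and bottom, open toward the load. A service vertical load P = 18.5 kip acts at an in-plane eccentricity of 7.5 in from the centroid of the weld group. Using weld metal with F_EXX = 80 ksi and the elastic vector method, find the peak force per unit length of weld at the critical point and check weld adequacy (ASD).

f_max ≈ 2.36 kip/in; adequate

Total weld length L_w = 25 in. Treat welds as unit-width lines.
Centroid: x̄ = 2×8×4 / 25 = 2.56 in from the vertical weld.
Polar moment about centroid: J = I_x + I_y = [9³/12 + 2×8×4.5²] + [9×2.56² + 2(8³/12 + 8×1.44²)] = 562.2 in³.
Direct shear f_v = P/L_w = 18.5 / 25 = 0.74 kip/in (vertical).
Torsion M = P·e = 18.5 × 7.5 = 138.75 kip·in.
Critical point at (x, y) = (5.44, 4.5) from centroid. f_tx = M·y/J = 1.111 kip/in; f_ty = M·x/J = 1.342 kip/in.
Resultant f_max = √[f_tx² + (f_v + f_ty)²] = √[1.111² + (0.74 + 1.342)²] = 2.36 kip/in.
Capacity per unit length: r_n/Ω = (1/2.0) × 0.6 × 80 × (0.707 × 0.3125) = 5.302 kip/in.
2.36 ≤ 5.302 → adequate.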